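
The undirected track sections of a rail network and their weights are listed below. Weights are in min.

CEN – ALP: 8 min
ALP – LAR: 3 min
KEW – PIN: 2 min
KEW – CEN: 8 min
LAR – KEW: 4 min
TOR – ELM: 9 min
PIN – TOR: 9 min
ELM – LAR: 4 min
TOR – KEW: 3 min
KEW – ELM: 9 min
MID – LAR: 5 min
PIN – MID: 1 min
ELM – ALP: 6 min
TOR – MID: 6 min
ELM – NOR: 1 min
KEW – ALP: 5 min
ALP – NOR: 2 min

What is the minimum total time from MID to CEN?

11 min

Settle nodes by increasing distance from MID:
MID: 0
PIN: 1  (via MID)
KEW: 3  (via PIN)
LAR: 5  (via MID)
TOR: 6  (via MID)
ALP: 8  (via KEW)
ELM: 9  (via LAR)
NOR: 10  (via ALP)
CEN: 11  (via KEW)
Shortest route: MID–PIN–KEW–CEN = 11 min.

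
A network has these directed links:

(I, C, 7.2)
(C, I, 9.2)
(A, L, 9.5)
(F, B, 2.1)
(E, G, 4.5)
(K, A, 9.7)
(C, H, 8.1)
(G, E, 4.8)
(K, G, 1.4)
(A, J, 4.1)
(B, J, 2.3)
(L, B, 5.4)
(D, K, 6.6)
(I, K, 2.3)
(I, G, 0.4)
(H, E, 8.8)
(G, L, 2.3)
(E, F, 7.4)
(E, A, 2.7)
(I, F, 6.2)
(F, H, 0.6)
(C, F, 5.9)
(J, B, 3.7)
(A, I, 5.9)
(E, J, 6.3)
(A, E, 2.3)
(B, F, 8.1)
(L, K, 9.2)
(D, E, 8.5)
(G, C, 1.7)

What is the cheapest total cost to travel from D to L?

10.3

Settle nodes by increasing distance from D:
D: 0
K: 6.6  (via D)
G: 8  (via K)
E: 8.5  (via D)
C: 9.7  (via G)
L: 10.3  (via G)
Shortest route: D–K–G–L = 10.3.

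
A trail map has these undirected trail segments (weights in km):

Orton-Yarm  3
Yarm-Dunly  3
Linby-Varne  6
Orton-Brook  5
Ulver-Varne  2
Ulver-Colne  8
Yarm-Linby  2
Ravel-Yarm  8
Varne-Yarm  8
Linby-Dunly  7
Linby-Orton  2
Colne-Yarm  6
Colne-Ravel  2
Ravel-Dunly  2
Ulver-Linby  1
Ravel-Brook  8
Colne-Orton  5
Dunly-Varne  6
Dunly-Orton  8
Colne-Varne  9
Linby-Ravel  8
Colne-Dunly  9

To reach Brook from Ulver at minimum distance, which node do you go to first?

Enumerating some paths:
Ulver → Linby → Yarm → Orton → Brook: 1+2+3+5 = 11
Ulver → Linby → Orton → Brook: 1+2+5 = 8
The minimum is 8 km via Ulver → Linby → Orton → Brook.
So from Ulver the first move is to Linby.

Linby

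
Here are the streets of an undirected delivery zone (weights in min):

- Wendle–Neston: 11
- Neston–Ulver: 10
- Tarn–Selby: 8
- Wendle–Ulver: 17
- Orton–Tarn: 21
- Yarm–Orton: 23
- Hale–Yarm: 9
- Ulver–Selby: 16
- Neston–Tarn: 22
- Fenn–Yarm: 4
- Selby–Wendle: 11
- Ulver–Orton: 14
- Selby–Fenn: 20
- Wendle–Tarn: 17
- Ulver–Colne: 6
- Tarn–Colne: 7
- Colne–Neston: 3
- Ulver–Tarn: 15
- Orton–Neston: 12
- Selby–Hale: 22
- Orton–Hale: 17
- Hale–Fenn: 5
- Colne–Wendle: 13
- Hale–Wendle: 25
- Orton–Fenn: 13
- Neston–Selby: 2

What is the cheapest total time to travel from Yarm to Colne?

Running Dijkstra from Yarm:
Yarm: 0
Fenn: 4  (via Yarm)
Hale: 9  (via Yarm)
Orton: 17  (via Fenn)
Selby: 24  (via Fenn)
Neston: 26  (via Selby)
Colne: 29  (via Neston)
Shortest route: Yarm → Fenn → Selby → Neston → Colne = 29 min.

29 min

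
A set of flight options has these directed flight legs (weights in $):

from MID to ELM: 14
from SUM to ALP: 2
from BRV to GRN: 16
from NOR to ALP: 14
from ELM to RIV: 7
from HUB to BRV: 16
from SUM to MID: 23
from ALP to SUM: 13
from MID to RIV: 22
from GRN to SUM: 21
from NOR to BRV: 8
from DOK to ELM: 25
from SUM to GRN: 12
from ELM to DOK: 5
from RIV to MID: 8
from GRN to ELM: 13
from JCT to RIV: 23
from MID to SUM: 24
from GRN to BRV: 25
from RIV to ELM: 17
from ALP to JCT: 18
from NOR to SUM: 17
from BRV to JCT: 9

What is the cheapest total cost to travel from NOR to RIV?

Enumerating some paths:
NOR–BRV–JCT–RIV: 8+9+23 = 40
NOR–BRV–GRN–ELM–RIV: 8+16+13+7 = 44
Cheapest is NOR–BRV–JCT–RIV at $40.

$40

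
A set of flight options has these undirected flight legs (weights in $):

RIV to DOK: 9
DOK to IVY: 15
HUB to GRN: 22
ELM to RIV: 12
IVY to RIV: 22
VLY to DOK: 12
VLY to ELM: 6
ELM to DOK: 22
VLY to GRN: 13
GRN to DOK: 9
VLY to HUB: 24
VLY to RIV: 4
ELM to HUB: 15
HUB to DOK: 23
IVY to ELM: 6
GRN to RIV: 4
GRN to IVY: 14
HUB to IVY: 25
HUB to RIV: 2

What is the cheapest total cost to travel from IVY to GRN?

$14

Candidate routes:
IVY–ELM–VLY–RIV–GRN: 6+6+4+4 = 20
IVY–GRN: 14 = 14
IVY–ELM–RIV–GRN: 6+12+4 = 22
Cheapest is IVY–GRN at $14.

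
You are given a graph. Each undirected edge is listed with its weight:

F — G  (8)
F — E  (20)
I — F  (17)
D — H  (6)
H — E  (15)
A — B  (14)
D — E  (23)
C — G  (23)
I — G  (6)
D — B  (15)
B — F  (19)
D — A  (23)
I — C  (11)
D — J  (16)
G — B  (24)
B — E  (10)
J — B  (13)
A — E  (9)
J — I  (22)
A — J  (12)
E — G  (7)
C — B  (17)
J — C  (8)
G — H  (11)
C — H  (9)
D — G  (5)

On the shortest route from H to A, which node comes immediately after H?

Compare a few routes:
H - D - G - E - A: 6+5+7+9 = 27
H - E - A: 15+9 = 24
H - G - E - A: 11+7+9 = 27
The minimum is 24 via H - E - A.
So from H the first move is to E.

E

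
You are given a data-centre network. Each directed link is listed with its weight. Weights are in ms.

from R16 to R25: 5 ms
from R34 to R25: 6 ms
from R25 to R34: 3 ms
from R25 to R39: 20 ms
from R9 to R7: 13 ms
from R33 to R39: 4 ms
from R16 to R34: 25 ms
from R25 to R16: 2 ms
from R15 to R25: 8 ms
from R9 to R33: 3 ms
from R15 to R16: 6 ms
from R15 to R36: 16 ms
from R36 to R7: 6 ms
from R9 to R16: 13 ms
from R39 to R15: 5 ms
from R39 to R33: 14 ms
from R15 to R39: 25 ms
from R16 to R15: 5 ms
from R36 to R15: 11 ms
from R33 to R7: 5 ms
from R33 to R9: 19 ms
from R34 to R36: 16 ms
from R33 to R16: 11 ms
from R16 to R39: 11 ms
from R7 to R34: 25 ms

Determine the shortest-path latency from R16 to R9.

44 ms

Running Dijkstra from R16:
R16: 0
R15: 5  (via R16)
R25: 5  (via R16)
R34: 8  (via R25)
R39: 11  (via R16)
R36: 21  (via R15)
R33: 25  (via R39)
R7: 27  (via R36)
R9: 44  (via R33)
Shortest route: R16–R39–R33–R9 = 44 ms.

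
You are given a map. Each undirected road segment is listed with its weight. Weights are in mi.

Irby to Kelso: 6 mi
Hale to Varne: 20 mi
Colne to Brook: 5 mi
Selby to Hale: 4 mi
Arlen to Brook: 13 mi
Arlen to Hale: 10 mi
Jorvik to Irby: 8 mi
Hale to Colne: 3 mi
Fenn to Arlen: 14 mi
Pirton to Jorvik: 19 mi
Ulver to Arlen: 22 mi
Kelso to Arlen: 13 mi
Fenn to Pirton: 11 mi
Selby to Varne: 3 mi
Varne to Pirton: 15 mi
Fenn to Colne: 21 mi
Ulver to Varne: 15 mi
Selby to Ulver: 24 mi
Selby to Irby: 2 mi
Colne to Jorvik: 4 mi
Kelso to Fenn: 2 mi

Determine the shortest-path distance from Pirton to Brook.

Shortest distances from Pirton:
Pirton: 0
Fenn: 11  (via Pirton)
Kelso: 13  (via Fenn)
Varne: 15  (via Pirton)
Selby: 18  (via Varne)
Irby: 19  (via Kelso)
Jorvik: 19  (via Pirton)
Hale: 22  (via Selby)
Colne: 23  (via Jorvik)
Arlen: 25  (via Fenn)
Brook: 28  (via Colne)
Shortest route: Pirton–Jorvik–Colne–Brook = 28 mi.

28 mi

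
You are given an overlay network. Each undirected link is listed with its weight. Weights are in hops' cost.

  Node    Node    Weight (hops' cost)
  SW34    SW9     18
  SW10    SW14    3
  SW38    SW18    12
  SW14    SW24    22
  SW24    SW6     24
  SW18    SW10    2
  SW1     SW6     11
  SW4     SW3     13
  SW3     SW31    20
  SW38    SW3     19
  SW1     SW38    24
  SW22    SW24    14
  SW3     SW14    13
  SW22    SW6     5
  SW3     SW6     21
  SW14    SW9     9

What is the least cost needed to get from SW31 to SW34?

Settle nodes by increasing distance from SW31:
SW31: 0
SW3: 20  (via SW31)
SW4: 33  (via SW3)
SW14: 33  (via SW3)
SW10: 36  (via SW14)
SW18: 38  (via SW10)
SW38: 39  (via SW3)
SW6: 41  (via SW3)
SW9: 42  (via SW14)
SW22: 46  (via SW6)
SW1: 52  (via SW6)
SW24: 55  (via SW14)
SW34: 60  (via SW9)
Shortest route: SW31 → SW3 → SW14 → SW9 → SW34 = 60 hops' cost.

60 hops' cost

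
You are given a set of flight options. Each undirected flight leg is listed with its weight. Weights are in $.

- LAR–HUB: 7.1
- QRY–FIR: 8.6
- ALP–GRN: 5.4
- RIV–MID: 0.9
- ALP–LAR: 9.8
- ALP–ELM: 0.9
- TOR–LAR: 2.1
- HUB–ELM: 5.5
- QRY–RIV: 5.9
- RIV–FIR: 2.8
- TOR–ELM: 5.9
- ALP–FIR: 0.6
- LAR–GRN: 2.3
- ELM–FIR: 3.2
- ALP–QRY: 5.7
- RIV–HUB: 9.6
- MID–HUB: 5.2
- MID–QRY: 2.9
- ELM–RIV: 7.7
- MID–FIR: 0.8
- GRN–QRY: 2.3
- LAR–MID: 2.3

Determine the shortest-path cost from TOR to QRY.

$6.7

Candidate routes:
TOR - LAR - GRN - QRY: 2.1+2.3+2.3 = 6.7
TOR - LAR - MID - QRY: 2.1+2.3+2.9 = 7.3
Cheapest is TOR - LAR - GRN - QRY at $6.7.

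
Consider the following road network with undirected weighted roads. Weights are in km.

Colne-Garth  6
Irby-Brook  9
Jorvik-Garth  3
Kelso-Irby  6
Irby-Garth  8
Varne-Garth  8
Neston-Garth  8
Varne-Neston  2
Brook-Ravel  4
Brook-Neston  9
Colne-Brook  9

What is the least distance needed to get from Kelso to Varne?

Compare a few routes:
Kelso–Irby–Garth–Varne: 6+8+8 = 22
Kelso–Irby–Garth–Neston–Varne: 6+8+8+2 = 24
Kelso–Irby–Brook–Neston–Varne: 6+9+9+2 = 26
Cheapest is Kelso–Irby–Garth–Varne at 22 km.

22 km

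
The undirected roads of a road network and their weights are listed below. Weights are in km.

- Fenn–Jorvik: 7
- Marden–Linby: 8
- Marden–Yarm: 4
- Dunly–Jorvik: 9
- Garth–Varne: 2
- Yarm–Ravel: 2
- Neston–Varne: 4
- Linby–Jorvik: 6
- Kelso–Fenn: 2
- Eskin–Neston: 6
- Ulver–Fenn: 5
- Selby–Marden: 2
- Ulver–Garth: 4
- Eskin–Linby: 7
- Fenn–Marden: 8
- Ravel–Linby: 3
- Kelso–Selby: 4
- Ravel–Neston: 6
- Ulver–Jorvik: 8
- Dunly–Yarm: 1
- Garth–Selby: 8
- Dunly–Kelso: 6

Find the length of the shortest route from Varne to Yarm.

12 km

Settle nodes by increasing distance from Varne:
Varne: 0
Garth: 2  (via Varne)
Neston: 4  (via Varne)
Ulver: 6  (via Garth)
Selby: 10  (via Garth)
Eskin: 10  (via Neston)
Ravel: 10  (via Neston)
Fenn: 11  (via Ulver)
Marden: 12  (via Selby)
Yarm: 12  (via Ravel)
Shortest route: Varne–Neston–Ravel–Yarm = 12 km.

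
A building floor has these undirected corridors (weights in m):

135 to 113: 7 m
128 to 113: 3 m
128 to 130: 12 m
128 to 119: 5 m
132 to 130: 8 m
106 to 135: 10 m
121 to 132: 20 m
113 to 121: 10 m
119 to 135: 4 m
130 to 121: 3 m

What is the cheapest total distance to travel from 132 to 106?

38 m

Running Dijkstra from 132:
132: 0
130: 8  (via 132)
121: 11  (via 130)
128: 20  (via 130)
113: 21  (via 121)
119: 25  (via 128)
135: 28  (via 113)
106: 38  (via 135)
Shortest route: 132 → 130 → 121 → 113 → 135 → 106 = 38 m.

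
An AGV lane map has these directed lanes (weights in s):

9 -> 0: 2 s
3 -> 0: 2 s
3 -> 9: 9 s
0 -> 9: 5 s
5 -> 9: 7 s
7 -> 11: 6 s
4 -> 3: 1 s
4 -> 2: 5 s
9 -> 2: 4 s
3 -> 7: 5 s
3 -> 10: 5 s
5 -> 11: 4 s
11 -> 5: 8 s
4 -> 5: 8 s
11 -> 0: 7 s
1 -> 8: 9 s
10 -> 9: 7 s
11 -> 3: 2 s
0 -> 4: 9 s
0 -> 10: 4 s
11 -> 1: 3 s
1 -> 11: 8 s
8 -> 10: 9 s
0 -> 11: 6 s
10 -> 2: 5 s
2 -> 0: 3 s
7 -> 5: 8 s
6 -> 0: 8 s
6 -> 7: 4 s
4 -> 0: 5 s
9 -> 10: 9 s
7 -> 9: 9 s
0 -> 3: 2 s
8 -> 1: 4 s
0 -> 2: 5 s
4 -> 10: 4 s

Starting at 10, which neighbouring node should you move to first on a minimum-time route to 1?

Enumerating some paths:
10 - 9 - 0 - 11 - 1: 7+2+6+3 = 18
10 - 9 - 2 - 0 - 11 - 1: 7+4+3+6+3 = 23
10 - 2 - 0 - 11 - 1: 5+3+6+3 = 17
10 - 2 - 0 - 3 - 7 - 11 - 1: 5+3+2+5+6+3 = 24
Cheapest is 10 - 2 - 0 - 11 - 1 at 17 s.
So from 10 the first move is to 2.

2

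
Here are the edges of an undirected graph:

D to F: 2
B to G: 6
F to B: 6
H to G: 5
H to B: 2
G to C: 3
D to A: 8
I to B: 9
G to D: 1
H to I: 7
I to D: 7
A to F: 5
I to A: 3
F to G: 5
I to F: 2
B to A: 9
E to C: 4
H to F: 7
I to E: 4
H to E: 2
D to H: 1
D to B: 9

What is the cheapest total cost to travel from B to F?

5

Shortest distances from B:
B: 0
H: 2  (via B)
D: 3  (via H)
E: 4  (via H)
G: 4  (via D)
F: 5  (via D)
Shortest route: B → H → D → F = 5.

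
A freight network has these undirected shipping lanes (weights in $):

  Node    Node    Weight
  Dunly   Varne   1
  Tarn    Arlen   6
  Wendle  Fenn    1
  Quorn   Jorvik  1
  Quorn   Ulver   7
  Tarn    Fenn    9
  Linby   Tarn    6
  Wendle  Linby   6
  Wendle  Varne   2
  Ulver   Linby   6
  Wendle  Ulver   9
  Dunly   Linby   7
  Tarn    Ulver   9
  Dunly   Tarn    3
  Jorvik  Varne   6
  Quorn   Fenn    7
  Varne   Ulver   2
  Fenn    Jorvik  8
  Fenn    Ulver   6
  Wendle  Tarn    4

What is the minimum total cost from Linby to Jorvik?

Compare a few routes:
Linby–Ulver–Varne–Jorvik: 6+2+6 = 14
Linby–Wendle–Fenn–Quorn–Jorvik: 6+1+7+1 = 15
Linby–Wendle–Fenn–Jorvik: 6+1+8 = 15
Cheapest is Linby–Ulver–Varne–Jorvik at $14.

$14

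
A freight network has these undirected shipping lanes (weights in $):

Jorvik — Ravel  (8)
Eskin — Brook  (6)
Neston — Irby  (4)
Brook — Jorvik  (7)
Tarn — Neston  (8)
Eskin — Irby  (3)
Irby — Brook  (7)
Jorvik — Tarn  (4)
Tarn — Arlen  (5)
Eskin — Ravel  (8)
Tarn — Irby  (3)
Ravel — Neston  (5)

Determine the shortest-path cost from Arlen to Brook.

Compare a few routes:
Arlen–Tarn–Irby–Brook: 5+3+7 = 15
Arlen–Tarn–Jorvik–Brook: 5+4+7 = 16
The minimum is $15 via Arlen–Tarn–Irby–Brook.

$15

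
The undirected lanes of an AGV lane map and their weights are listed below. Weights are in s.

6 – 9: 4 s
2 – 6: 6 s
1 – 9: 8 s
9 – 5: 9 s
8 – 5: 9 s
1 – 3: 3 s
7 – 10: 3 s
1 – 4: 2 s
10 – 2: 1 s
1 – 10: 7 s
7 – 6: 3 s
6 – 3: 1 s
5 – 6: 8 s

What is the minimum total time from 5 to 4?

14 s

Enumerating some paths:
5–6–3–1–4: 8+1+3+2 = 14
5–9–1–4: 9+8+2 = 19
Cheapest is 5–6–3–1–4 at 14 s.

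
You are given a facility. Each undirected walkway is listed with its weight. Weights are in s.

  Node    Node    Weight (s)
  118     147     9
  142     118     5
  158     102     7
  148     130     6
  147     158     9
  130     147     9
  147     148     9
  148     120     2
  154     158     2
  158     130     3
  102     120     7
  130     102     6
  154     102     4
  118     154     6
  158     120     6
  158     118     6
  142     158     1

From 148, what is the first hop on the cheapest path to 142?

Enumerating some paths:
148 → 120 → 102 → 154 → 158 → 142: 2+7+4+2+1 = 16
148 → 120 → 158 → 142: 2+6+1 = 9
148 → 130 → 158 → 142: 6+3+1 = 10
Cheapest is 148 → 120 → 158 → 142 at 9 s.
So from 148 the first move is to 120.

120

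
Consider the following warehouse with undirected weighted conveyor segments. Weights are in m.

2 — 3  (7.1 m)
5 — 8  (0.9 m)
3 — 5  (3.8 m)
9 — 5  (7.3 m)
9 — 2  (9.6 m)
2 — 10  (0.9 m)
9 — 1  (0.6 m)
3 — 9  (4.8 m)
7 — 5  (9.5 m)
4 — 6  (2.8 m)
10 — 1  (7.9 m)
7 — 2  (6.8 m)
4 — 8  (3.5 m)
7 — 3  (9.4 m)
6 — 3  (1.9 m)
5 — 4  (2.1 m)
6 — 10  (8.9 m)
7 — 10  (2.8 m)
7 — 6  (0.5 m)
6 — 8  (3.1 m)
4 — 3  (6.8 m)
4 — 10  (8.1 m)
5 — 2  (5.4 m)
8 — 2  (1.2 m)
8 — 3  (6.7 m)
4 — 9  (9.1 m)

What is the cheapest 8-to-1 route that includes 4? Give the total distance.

Best 8 to 4: 8–5–4 costing 3
Best 4 to 1: 4–9–1 costing 9.7
Total via 4: 3 + 9.7 = 12.7 m.

12.7 m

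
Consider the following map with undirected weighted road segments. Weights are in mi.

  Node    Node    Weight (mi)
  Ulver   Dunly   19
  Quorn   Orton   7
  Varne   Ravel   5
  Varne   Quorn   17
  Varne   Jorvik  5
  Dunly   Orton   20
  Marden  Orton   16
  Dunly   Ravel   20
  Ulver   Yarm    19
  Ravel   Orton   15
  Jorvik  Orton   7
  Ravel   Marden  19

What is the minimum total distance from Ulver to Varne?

Enumerating some paths:
Ulver–Dunly–Orton–Jorvik–Varne: 19+20+7+5 = 51
Ulver–Dunly–Ravel–Varne: 19+20+5 = 44
Cheapest is Ulver–Dunly–Ravel–Varne at 44 mi.

44 mi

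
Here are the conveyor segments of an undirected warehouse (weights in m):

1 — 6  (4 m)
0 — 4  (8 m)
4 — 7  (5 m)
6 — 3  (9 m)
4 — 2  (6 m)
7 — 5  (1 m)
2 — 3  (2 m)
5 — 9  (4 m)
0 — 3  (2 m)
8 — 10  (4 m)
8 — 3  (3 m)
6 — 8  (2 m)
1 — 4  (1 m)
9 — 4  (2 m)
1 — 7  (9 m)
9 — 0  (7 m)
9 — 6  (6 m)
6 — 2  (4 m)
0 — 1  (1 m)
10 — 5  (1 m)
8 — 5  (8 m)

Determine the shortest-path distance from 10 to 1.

8 m

Enumerating some paths:
10 - 8 - 6 - 1: 4+2+4 = 10
10 - 5 - 7 - 4 - 1: 1+1+5+1 = 8
Cheapest is 10 - 5 - 7 - 4 - 1 at 8 m.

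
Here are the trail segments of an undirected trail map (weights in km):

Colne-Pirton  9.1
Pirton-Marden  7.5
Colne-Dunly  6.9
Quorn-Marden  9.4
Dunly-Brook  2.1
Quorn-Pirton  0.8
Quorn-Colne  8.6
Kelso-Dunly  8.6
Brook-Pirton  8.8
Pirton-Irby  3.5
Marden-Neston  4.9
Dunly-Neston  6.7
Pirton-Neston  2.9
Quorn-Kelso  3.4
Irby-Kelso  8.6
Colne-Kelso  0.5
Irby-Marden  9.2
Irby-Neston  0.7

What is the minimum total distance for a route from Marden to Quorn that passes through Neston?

8.6 km

Shortest Marden→Neston: Marden → Neston = 4.9
Shortest Neston→Quorn: Neston → Pirton → Quorn = 3.7
Total via Neston: 4.9 + 3.7 = 8.6 km.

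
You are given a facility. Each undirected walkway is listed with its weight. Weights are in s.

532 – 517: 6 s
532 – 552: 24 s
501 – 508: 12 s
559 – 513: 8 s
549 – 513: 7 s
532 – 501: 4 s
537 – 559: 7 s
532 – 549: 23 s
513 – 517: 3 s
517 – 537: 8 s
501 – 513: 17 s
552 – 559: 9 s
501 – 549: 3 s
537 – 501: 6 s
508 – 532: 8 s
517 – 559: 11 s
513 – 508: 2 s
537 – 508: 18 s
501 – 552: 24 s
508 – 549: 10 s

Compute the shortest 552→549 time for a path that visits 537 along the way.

Shortest 552→537: 552 → 559 → 537 = 16
Shortest 537→549: 537 → 501 → 549 = 9
Total via 537: 16 + 9 = 25 s.

25 s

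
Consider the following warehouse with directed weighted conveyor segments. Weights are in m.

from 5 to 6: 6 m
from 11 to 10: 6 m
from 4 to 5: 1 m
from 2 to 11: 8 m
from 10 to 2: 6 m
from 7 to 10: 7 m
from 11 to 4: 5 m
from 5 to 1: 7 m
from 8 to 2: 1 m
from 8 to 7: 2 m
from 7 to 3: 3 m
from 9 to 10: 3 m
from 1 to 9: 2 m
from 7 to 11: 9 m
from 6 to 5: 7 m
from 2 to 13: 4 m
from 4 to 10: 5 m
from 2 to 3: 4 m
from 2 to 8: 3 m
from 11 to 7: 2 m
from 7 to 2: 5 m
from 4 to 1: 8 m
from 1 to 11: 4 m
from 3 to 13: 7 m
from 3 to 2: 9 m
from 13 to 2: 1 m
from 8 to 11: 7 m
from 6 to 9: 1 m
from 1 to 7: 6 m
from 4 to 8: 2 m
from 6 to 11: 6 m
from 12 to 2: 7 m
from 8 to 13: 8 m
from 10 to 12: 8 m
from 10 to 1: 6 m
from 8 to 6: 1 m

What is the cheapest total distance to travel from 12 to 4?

20 m

Candidate routes:
12–2–11–4: 7+8+5 = 20
12–2–8–6–11–4: 7+3+1+6+5 = 22
The minimum is 20 m via 12–2–11–4.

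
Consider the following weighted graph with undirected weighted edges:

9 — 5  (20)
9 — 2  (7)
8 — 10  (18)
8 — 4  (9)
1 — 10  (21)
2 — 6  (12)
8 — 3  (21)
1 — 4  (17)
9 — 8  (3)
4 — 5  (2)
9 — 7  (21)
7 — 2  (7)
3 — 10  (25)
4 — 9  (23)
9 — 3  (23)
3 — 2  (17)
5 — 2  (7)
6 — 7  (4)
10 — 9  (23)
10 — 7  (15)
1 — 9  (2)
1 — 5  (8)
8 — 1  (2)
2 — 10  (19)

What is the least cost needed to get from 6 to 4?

Shortest distances from 6:
6: 0
7: 4  (via 6)
2: 11  (via 7)
5: 18  (via 2)
9: 18  (via 2)
10: 19  (via 7)
1: 20  (via 9)
4: 20  (via 5)
Shortest route: 6–7–2–5–4 = 20.

20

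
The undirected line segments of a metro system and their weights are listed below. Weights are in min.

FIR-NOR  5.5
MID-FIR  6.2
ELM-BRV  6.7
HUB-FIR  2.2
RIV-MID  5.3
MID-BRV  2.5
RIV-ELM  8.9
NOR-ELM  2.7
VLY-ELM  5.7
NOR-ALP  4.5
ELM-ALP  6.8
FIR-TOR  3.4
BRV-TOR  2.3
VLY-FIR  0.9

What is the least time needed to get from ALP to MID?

Candidate routes:
ALP → NOR → ELM → BRV → MID: 4.5+2.7+6.7+2.5 = 16.4
ALP → ELM → BRV → MID: 6.8+6.7+2.5 = 16
ALP → NOR → FIR → TOR → BRV → MID: 4.5+5.5+3.4+2.3+2.5 = 18.2
ALP → NOR → FIR → MID: 4.5+5.5+6.2 = 16.2
The minimum is 16 min via ALP → ELM → BRV → MID.

16 min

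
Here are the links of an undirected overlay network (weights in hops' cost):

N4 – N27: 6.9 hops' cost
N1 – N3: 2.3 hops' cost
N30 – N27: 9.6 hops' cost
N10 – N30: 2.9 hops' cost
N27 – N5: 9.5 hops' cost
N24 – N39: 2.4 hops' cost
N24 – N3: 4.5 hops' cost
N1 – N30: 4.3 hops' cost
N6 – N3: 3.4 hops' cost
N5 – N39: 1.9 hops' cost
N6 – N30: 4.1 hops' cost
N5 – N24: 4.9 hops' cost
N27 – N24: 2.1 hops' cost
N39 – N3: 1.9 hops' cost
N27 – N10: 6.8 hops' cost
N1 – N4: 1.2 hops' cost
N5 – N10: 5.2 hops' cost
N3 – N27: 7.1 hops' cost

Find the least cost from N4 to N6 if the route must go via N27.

Shortest N4→N27: N4–N27 = 6.9
Best N27 to N6: N27–N24–N39–N3–N6 costing 9.8
Total via N27: 6.9 + 9.8 = 16.7 hops' cost.

16.7 hops' cost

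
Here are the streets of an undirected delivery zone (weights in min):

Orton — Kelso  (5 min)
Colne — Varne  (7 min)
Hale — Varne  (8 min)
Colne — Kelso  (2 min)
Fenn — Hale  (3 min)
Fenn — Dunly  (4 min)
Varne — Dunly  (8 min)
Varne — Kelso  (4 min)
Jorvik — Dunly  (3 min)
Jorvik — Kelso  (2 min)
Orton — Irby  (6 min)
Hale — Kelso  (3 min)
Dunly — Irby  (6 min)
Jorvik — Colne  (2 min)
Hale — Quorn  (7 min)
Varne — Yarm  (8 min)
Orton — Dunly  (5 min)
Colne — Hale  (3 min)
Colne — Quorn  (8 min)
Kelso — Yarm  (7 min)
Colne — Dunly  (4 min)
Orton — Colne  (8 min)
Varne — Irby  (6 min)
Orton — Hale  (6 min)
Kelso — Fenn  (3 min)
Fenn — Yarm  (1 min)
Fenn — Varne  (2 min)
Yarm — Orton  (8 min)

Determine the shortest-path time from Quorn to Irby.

18 min

Running Dijkstra from Quorn:
Quorn: 0
Hale: 7  (via Quorn)
Colne: 8  (via Quorn)
Kelso: 10  (via Hale)
Fenn: 10  (via Hale)
Jorvik: 10  (via Colne)
Yarm: 11  (via Fenn)
Varne: 12  (via Fenn)
Dunly: 12  (via Colne)
Orton: 13  (via Hale)
Irby: 18  (via Varne)
Shortest route: Quorn → Hale → Fenn → Varne → Irby = 18 min.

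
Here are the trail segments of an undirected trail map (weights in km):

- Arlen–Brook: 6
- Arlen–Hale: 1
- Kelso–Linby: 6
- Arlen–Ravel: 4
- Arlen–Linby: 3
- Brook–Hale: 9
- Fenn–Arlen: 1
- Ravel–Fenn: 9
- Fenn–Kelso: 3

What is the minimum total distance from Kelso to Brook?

10 km

Candidate routes:
Kelso - Fenn - Arlen - Hale - Brook: 3+1+1+9 = 14
Kelso - Linby - Arlen - Hale - Brook: 6+3+1+9 = 19
Kelso - Fenn - Arlen - Brook: 3+1+6 = 10
Kelso - Linby - Arlen - Brook: 6+3+6 = 15
The minimum is 10 km via Kelso - Fenn - Arlen - Brook.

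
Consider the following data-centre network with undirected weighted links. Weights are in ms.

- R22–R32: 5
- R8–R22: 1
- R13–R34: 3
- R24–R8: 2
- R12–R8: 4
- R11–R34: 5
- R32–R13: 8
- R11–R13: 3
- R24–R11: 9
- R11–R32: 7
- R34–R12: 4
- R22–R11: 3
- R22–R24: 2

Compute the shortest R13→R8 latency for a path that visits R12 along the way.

Shortest R13→R12: R13 → R34 → R12 = 7
Best R12 to R8: R12 → R8 costing 4
Total via R12: 7 + 4 = 11 ms.

11 ms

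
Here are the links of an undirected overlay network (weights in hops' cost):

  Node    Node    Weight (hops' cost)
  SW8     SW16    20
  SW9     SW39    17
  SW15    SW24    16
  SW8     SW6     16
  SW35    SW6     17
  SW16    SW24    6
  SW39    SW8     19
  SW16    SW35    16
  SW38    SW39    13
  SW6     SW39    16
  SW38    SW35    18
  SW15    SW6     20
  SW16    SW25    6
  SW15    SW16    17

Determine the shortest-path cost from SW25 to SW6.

Enumerating some paths:
SW25 → SW16 → SW24 → SW15 → SW6: 6+6+16+20 = 48
SW25 → SW16 → SW8 → SW6: 6+20+16 = 42
SW25 → SW16 → SW35 → SW6: 6+16+17 = 39
SW25 → SW16 → SW15 → SW6: 6+17+20 = 43
The minimum is 39 hops' cost via SW25 → SW16 → SW35 → SW6.

39 hops' cost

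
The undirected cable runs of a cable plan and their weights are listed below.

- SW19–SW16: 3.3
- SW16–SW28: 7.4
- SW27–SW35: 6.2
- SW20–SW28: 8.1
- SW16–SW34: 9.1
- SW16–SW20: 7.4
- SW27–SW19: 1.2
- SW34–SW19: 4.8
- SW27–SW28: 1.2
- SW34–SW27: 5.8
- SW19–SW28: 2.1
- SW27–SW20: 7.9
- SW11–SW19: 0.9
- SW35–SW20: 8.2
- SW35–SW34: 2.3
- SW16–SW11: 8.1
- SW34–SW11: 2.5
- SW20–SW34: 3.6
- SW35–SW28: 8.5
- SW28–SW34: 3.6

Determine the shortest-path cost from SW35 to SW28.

Shortest distances from SW35:
SW35: 0
SW34: 2.3  (via SW35)
SW11: 4.8  (via SW34)
SW19: 5.7  (via SW11)
SW20: 5.9  (via SW34)
SW28: 5.9  (via SW34)
Shortest route: SW35–SW34–SW28 = 5.9.

5.9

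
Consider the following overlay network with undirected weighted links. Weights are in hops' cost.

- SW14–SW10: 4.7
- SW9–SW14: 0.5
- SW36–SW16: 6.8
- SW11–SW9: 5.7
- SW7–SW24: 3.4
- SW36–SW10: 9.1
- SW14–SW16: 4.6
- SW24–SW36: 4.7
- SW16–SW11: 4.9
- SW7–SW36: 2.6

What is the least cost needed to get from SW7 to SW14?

14 hops' cost

Running Dijkstra from SW7:
SW7: 0
SW36: 2.6  (via SW7)
SW24: 3.4  (via SW7)
SW16: 9.4  (via SW36)
SW10: 11.7  (via SW36)
SW14: 14  (via SW16)
Shortest route: SW7 → SW36 → SW16 → SW14 = 14 hops' cost.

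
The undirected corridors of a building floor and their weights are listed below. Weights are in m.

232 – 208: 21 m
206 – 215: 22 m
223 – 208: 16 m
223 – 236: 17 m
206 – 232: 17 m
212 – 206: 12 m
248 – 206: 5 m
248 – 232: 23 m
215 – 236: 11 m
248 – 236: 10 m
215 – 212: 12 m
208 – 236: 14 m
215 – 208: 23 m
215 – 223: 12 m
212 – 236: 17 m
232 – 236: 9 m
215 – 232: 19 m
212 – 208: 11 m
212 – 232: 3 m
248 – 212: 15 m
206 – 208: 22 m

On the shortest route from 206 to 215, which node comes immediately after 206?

215

Compare a few routes:
206 → 215: 22 = 22
206 → 212 → 215: 12+12 = 24
The minimum is 22 m via 206 → 215.
So from 206 the first move is to 215.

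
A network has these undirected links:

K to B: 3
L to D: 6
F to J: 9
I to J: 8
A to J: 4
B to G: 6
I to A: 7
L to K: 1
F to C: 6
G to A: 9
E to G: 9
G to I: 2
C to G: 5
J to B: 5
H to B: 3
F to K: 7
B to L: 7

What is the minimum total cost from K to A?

12

Candidate routes:
K → B → J → A: 3+5+4 = 12
K → B → G → I → A: 3+6+2+7 = 18
K → B → G → A: 3+6+9 = 18
K → L → B → J → A: 1+7+5+4 = 17
The minimum is 12 via K → B → J → A.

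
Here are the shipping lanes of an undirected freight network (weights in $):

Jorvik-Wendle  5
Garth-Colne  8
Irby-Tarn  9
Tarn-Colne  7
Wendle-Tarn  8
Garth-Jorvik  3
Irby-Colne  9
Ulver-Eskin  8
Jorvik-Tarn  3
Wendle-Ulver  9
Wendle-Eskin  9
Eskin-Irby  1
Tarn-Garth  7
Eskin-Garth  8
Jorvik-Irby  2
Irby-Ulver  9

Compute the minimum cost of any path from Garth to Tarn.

$6

Running Dijkstra from Garth:
Garth: 0
Jorvik: 3  (via Garth)
Irby: 5  (via Jorvik)
Eskin: 6  (via Irby)
Tarn: 6  (via Jorvik)
Shortest route: Garth → Jorvik → Tarn = $6.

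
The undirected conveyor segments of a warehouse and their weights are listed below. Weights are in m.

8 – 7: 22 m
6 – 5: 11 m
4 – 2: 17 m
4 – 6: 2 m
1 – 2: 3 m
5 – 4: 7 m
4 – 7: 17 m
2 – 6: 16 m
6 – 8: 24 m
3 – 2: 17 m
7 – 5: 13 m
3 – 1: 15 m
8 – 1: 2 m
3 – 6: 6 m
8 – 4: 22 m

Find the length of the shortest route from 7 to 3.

Settle nodes by increasing distance from 7:
7: 0
5: 13  (via 7)
4: 17  (via 7)
6: 19  (via 4)
8: 22  (via 7)
1: 24  (via 8)
3: 25  (via 6)
Shortest route: 7 → 4 → 6 → 3 = 25 m.

25 m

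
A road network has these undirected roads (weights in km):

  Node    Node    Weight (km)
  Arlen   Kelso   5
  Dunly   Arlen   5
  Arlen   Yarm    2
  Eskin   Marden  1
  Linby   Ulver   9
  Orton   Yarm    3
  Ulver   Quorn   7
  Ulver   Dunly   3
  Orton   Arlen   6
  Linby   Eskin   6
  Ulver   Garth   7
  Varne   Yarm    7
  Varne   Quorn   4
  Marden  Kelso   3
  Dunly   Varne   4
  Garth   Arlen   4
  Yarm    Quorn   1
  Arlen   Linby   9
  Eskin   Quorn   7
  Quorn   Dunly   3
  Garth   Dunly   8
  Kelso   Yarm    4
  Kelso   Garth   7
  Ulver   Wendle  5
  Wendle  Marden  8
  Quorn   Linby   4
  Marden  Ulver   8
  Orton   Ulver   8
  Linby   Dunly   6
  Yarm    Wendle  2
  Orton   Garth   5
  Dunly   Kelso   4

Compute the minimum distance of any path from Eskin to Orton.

Running Dijkstra from Eskin:
Eskin: 0
Marden: 1  (via Eskin)
Kelso: 4  (via Marden)
Linby: 6  (via Eskin)
Quorn: 7  (via Eskin)
Yarm: 8  (via Kelso)
Dunly: 8  (via Kelso)
Arlen: 9  (via Kelso)
Wendle: 9  (via Marden)
Ulver: 9  (via Marden)
Orton: 11  (via Yarm)
Shortest route: Eskin–Marden–Kelso–Yarm–Orton = 11 km.

11 km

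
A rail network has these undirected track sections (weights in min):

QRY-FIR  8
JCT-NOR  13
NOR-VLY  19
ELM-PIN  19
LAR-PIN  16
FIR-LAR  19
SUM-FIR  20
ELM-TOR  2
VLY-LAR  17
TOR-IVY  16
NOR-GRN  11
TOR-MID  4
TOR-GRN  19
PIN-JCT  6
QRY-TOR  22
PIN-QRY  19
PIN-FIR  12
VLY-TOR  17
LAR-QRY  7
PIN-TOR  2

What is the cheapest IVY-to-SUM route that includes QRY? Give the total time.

65 min

Best IVY to QRY: IVY → TOR → PIN → QRY costing 37
Shortest QRY→SUM: QRY → FIR → SUM = 28
Total via QRY: 37 + 28 = 65 min.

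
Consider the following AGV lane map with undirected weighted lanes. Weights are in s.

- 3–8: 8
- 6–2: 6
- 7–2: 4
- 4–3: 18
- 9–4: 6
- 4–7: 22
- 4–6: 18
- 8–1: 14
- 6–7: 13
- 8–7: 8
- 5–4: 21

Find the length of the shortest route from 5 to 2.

Running Dijkstra from 5:
5: 0
4: 21  (via 5)
9: 27  (via 4)
3: 39  (via 4)
6: 39  (via 4)
7: 43  (via 4)
2: 45  (via 6)
Shortest route: 5 → 4 → 6 → 2 = 45 s.

45 s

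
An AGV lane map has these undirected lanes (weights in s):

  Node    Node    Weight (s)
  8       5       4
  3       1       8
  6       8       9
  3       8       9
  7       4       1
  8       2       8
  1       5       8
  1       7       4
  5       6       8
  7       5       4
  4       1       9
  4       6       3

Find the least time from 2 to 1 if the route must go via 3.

Shortest 2→3: 2 → 8 → 3 = 17
Shortest 3→1: 3 → 1 = 8
Total via 3: 17 + 8 = 25 s.

25 s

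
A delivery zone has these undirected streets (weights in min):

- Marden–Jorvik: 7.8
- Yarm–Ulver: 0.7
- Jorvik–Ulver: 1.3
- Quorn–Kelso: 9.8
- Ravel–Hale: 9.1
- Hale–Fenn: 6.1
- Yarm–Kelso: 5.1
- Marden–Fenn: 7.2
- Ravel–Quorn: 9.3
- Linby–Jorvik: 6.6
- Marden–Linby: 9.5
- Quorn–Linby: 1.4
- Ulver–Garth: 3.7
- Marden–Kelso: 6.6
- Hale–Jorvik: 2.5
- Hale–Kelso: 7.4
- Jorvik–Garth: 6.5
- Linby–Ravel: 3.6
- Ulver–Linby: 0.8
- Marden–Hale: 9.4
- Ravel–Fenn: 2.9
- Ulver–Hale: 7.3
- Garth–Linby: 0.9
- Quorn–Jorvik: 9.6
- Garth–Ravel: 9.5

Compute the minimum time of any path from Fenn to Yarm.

Running Dijkstra from Fenn:
Fenn: 0
Ravel: 2.9  (via Fenn)
Hale: 6.1  (via Fenn)
Linby: 6.5  (via Ravel)
Marden: 7.2  (via Fenn)
Ulver: 7.3  (via Linby)
Garth: 7.4  (via Linby)
Quorn: 7.9  (via Linby)
Yarm: 8  (via Ulver)
Shortest route: Fenn–Ravel–Linby–Ulver–Yarm = 8 min.

8 min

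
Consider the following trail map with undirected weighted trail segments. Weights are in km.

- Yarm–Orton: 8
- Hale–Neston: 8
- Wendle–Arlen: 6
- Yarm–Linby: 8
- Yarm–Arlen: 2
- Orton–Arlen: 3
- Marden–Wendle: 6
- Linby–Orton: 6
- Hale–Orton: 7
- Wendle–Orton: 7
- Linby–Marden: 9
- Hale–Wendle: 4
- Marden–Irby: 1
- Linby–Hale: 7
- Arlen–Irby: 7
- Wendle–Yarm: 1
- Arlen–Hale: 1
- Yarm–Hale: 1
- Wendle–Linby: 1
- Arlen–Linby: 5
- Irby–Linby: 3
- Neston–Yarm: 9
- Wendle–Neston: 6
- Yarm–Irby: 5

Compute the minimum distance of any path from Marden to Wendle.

Settle nodes by increasing distance from Marden:
Marden: 0
Irby: 1  (via Marden)
Linby: 4  (via Irby)
Wendle: 5  (via Linby)
Shortest route: Marden → Irby → Linby → Wendle = 5 km.

5 km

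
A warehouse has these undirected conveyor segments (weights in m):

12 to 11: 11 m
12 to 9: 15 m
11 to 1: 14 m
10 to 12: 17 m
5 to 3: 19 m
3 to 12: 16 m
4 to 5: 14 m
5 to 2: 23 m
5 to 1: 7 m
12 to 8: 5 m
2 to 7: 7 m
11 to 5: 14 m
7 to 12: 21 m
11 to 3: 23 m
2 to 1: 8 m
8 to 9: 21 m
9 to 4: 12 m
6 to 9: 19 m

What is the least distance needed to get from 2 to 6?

60 m

Enumerating some paths:
2 → 1 → 5 → 4 → 9 → 6: 8+7+14+12+19 = 60
2 → 1 → 11 → 12 → 9 → 6: 8+14+11+15+19 = 67
2 → 7 → 12 → 9 → 6: 7+21+15+19 = 62
2 → 5 → 4 → 9 → 6: 23+14+12+19 = 68
The minimum is 60 m via 2 → 1 → 5 → 4 → 9 → 6.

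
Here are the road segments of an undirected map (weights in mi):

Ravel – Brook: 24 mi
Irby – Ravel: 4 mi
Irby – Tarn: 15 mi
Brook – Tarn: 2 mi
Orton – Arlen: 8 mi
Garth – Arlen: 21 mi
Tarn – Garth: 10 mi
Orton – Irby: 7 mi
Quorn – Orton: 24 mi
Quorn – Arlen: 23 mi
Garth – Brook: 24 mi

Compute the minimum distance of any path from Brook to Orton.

24 mi

Enumerating some paths:
Brook–Ravel–Irby–Orton: 24+4+7 = 35
Brook–Tarn–Irby–Orton: 2+15+7 = 24
The minimum is 24 mi via Brook–Tarn–Irby–Orton.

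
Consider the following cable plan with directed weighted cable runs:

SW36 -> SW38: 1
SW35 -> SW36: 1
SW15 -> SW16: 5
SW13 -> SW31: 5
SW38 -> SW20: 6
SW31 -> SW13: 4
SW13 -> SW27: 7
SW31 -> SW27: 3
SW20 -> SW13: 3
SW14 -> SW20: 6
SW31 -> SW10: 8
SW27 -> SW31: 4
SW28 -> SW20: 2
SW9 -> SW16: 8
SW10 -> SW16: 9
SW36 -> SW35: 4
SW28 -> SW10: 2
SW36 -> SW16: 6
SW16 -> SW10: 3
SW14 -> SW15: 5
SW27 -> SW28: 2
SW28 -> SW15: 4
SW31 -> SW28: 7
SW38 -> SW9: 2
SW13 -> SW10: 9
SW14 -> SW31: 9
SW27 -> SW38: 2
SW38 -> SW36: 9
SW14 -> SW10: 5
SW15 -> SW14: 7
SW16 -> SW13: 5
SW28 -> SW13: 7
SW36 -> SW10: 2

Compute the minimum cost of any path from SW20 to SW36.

21

Compare a few routes:
SW20 - SW13 - SW31 - SW27 - SW38 - SW36: 3+5+3+2+9 = 22
SW20 - SW13 - SW27 - SW38 - SW36: 3+7+2+9 = 21
The minimum is 21 via SW20 - SW13 - SW27 - SW38 - SW36.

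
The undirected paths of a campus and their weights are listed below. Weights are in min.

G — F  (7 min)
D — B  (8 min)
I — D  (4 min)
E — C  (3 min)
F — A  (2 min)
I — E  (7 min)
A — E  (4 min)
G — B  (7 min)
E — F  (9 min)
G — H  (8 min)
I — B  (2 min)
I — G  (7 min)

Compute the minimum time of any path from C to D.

Candidate routes:
C–E–A–F–G–B–I–D: 3+4+2+7+7+2+4 = 29
C–E–I–D: 3+7+4 = 14
C–E–A–F–G–I–D: 3+4+2+7+7+4 = 27
C–E–I–B–D: 3+7+2+8 = 20
Cheapest is C–E–I–D at 14 min.

14 min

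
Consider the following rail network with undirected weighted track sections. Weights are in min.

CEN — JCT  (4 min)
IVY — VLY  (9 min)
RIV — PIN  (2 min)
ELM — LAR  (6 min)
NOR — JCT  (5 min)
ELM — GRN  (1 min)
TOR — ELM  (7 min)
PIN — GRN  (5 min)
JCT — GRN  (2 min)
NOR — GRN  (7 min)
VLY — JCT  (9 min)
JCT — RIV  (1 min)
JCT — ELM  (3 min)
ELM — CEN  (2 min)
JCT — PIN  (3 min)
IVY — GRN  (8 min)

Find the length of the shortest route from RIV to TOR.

11 min

Shortest distances from RIV:
RIV: 0
JCT: 1  (via RIV)
PIN: 2  (via RIV)
GRN: 3  (via JCT)
ELM: 4  (via JCT)
CEN: 5  (via JCT)
NOR: 6  (via JCT)
VLY: 10  (via JCT)
LAR: 10  (via ELM)
TOR: 11  (via ELM)
Shortest route: RIV → JCT → ELM → TOR = 11 min.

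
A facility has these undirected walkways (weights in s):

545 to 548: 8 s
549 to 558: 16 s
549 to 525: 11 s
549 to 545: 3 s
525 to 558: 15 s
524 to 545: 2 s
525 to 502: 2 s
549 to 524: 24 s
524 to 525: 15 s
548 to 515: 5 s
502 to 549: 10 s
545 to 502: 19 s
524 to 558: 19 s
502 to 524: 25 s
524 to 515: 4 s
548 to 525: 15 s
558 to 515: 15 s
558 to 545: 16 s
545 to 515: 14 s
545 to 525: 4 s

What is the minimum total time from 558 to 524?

Running Dijkstra from 558:
558: 0
525: 15  (via 558)
515: 15  (via 558)
545: 16  (via 558)
549: 16  (via 558)
502: 17  (via 525)
524: 18  (via 545)
Shortest route: 558–545–524 = 18 s.

18 s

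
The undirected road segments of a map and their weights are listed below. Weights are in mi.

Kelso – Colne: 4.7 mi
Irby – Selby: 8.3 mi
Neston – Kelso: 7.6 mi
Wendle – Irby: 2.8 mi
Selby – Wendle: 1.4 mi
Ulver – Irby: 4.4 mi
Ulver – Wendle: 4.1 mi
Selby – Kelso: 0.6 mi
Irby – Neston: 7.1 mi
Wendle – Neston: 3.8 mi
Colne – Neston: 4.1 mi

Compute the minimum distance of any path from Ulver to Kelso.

Settle nodes by increasing distance from Ulver:
Ulver: 0
Wendle: 4.1  (via Ulver)
Irby: 4.4  (via Ulver)
Selby: 5.5  (via Wendle)
Kelso: 6.1  (via Selby)
Shortest route: Ulver → Wendle → Selby → Kelso = 6.1 mi.

6.1 mi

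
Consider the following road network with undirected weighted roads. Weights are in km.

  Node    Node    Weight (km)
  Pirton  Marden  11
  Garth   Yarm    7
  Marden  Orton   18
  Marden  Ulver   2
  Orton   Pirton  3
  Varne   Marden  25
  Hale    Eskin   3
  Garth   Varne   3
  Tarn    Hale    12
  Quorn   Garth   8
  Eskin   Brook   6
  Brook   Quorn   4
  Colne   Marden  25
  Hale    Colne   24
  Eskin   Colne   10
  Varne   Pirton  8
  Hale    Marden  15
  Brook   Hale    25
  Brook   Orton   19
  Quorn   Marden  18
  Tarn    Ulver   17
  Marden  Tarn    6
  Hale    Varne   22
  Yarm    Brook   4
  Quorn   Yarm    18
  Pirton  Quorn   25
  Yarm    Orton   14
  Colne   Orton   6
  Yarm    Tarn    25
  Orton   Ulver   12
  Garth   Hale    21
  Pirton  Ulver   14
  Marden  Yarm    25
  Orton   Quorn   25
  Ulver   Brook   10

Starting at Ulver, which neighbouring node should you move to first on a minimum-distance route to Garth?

Compare a few routes:
Ulver - Brook - Quorn - Garth: 10+4+8 = 22
Ulver - Brook - Yarm - Garth: 10+4+7 = 21
Ulver - Marden - Pirton - Varne - Garth: 2+11+8+3 = 24
Cheapest is Ulver - Brook - Yarm - Garth at 21 km.
So from Ulver the first move is to Brook.

Brook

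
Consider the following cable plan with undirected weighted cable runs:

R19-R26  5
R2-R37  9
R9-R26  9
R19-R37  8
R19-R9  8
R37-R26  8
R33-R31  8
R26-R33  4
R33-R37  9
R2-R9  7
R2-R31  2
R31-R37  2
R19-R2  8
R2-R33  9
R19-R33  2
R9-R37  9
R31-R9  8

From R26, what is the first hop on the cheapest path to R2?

R37

Enumerating some paths:
R26–R37–R31–R2: 8+2+2 = 12
R26–R33–R2: 4+9 = 13
Cheapest is R26–R37–R31–R2 at 12.
So from R26 the first move is to R37.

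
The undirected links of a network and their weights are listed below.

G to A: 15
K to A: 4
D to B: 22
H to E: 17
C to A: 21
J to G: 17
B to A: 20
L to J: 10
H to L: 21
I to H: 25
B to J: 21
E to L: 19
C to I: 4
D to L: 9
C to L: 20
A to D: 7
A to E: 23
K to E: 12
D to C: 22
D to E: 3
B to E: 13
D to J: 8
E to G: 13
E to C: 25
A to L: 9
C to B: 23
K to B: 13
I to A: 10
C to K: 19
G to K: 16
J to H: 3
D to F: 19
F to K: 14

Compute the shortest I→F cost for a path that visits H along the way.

Shortest I→H: I → H = 25
Best H to F: H → J → D → F costing 30
Total via H: 25 + 30 = 55.

55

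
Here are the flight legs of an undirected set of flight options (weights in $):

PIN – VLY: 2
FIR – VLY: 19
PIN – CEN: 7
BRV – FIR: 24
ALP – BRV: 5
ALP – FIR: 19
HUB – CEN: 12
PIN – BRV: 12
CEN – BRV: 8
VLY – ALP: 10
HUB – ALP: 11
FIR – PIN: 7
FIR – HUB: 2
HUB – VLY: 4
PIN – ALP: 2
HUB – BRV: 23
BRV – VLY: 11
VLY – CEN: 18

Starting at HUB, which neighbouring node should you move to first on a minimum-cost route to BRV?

VLY

Enumerating some paths:
HUB - VLY - BRV: 4+11 = 15
HUB - ALP - BRV: 11+5 = 16
HUB - VLY - PIN - ALP - BRV: 4+2+2+5 = 13
The minimum is $13 via HUB - VLY - PIN - ALP - BRV.
So from HUB the first move is to VLY.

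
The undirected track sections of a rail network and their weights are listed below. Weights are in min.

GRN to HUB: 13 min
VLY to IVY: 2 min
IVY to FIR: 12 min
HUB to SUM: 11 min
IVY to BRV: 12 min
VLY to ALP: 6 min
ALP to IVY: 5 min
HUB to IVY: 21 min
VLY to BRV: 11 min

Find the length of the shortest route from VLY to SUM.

34 min

Running Dijkstra from VLY:
VLY: 0
IVY: 2  (via VLY)
ALP: 6  (via VLY)
BRV: 11  (via VLY)
FIR: 14  (via IVY)
HUB: 23  (via IVY)
SUM: 34  (via HUB)
Shortest route: VLY → IVY → HUB → SUM = 34 min.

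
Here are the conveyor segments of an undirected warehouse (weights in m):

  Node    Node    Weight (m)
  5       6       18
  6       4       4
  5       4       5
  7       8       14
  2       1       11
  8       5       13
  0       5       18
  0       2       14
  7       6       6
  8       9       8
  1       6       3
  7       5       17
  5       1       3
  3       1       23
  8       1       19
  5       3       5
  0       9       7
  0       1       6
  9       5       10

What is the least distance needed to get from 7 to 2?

20 m

Running Dijkstra from 7:
7: 0
6: 6  (via 7)
1: 9  (via 6)
4: 10  (via 6)
5: 12  (via 1)
8: 14  (via 7)
0: 15  (via 1)
3: 17  (via 5)
2: 20  (via 1)
Shortest route: 7 → 6 → 1 → 2 = 20 m.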